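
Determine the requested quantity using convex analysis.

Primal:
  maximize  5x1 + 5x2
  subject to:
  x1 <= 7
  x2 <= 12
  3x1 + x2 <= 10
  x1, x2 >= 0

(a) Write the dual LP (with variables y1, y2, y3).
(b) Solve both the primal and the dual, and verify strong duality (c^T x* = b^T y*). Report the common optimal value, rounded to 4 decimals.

The standard primal-dual pair for 'max c^T x s.t. A x <= b, x >= 0' is:
  Dual:  min b^T y  s.t.  A^T y >= c,  y >= 0.

So the dual LP is:
  minimize  7y1 + 12y2 + 10y3
  subject to:
    y1 + 3y3 >= 5
    y2 + y3 >= 5
    y1, y2, y3 >= 0

Solving the primal: x* = (0, 10).
  primal value c^T x* = 50.
Solving the dual: y* = (0, 0, 5).
  dual value b^T y* = 50.
Strong duality: c^T x* = b^T y*. Confirmed.

50


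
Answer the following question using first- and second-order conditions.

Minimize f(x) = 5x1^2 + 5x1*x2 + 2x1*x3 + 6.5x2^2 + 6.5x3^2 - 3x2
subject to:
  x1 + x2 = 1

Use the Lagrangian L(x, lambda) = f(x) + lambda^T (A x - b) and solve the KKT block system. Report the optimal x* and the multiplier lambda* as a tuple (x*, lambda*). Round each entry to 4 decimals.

Form the Lagrangian:
  L(x, lambda) = (1/2) x^T Q x + c^T x + lambda^T (A x - b)
Stationarity (grad_x L = 0): Q x + c + A^T lambda = 0.
Primal feasibility: A x = b.

This gives the KKT block system:
  [ Q   A^T ] [ x     ]   [-c ]
  [ A    0  ] [ lambda ] = [ b ]

Solving the linear system:
  x*      = (0.3939, 0.6061, -0.0606)
  lambda* = (-6.8485)
  f(x*)   = 2.5152

x* = (0.3939, 0.6061, -0.0606), lambda* = (-6.8485)


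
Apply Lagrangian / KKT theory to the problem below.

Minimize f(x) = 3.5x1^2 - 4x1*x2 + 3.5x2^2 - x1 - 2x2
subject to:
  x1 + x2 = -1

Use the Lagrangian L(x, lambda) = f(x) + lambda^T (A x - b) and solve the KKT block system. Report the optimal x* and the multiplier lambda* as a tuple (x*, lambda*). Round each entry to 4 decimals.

Form the Lagrangian:
  L(x, lambda) = (1/2) x^T Q x + c^T x + lambda^T (A x - b)
Stationarity (grad_x L = 0): Q x + c + A^T lambda = 0.
Primal feasibility: A x = b.

This gives the KKT block system:
  [ Q   A^T ] [ x     ]   [-c ]
  [ A    0  ] [ lambda ] = [ b ]

Solving the linear system:
  x*      = (-0.5455, -0.4545)
  lambda* = (3)
  f(x*)   = 2.2273

x* = (-0.5455, -0.4545), lambda* = (3)


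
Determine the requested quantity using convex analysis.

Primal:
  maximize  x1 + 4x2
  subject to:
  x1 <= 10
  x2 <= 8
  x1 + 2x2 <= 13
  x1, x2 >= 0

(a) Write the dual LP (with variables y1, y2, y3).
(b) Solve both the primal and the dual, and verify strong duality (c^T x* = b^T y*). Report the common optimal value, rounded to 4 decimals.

The standard primal-dual pair for 'max c^T x s.t. A x <= b, x >= 0' is:
  Dual:  min b^T y  s.t.  A^T y >= c,  y >= 0.

So the dual LP is:
  minimize  10y1 + 8y2 + 13y3
  subject to:
    y1 + y3 >= 1
    y2 + 2y3 >= 4
    y1, y2, y3 >= 0

Solving the primal: x* = (0, 6.5).
  primal value c^T x* = 26.
Solving the dual: y* = (0, 0, 2).
  dual value b^T y* = 26.
Strong duality: c^T x* = b^T y*. Confirmed.

26


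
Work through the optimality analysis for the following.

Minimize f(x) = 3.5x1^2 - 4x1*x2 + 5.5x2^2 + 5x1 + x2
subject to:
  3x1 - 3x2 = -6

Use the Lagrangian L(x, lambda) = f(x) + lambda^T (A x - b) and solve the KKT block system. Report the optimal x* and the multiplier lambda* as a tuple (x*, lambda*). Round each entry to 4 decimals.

Form the Lagrangian:
  L(x, lambda) = (1/2) x^T Q x + c^T x + lambda^T (A x - b)
Stationarity (grad_x L = 0): Q x + c + A^T lambda = 0.
Primal feasibility: A x = b.

This gives the KKT block system:
  [ Q   A^T ] [ x     ]   [-c ]
  [ A    0  ] [ lambda ] = [ b ]

Solving the linear system:
  x*      = (-2, 0)
  lambda* = (3)
  f(x*)   = 4

x* = (-2, 0), lambda* = (3)


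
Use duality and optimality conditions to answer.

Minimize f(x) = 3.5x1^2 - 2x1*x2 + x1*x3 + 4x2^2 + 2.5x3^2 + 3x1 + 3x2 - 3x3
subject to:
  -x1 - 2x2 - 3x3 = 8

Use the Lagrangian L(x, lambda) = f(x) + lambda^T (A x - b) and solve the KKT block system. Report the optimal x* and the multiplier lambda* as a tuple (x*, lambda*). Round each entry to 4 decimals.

Form the Lagrangian:
  L(x, lambda) = (1/2) x^T Q x + c^T x + lambda^T (A x - b)
Stationarity (grad_x L = 0): Q x + c + A^T lambda = 0.
Primal feasibility: A x = b.

This gives the KKT block system:
  [ Q   A^T ] [ x     ]   [-c ]
  [ A    0  ] [ lambda ] = [ b ]

Solving the linear system:
  x*      = (-1.1863, -1.5392, -1.2451)
  lambda* = (-3.4706)
  f(x*)   = 11.6618

x* = (-1.1863, -1.5392, -1.2451), lambda* = (-3.4706)


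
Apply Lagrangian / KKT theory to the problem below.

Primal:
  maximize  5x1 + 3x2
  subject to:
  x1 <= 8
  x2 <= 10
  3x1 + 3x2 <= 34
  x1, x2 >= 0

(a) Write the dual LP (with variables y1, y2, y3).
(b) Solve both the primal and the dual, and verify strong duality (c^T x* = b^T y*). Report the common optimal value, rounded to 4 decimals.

The standard primal-dual pair for 'max c^T x s.t. A x <= b, x >= 0' is:
  Dual:  min b^T y  s.t.  A^T y >= c,  y >= 0.

So the dual LP is:
  minimize  8y1 + 10y2 + 34y3
  subject to:
    y1 + 3y3 >= 5
    y2 + 3y3 >= 3
    y1, y2, y3 >= 0

Solving the primal: x* = (8, 3.3333).
  primal value c^T x* = 50.
Solving the dual: y* = (2, 0, 1).
  dual value b^T y* = 50.
Strong duality: c^T x* = b^T y*. Confirmed.

50


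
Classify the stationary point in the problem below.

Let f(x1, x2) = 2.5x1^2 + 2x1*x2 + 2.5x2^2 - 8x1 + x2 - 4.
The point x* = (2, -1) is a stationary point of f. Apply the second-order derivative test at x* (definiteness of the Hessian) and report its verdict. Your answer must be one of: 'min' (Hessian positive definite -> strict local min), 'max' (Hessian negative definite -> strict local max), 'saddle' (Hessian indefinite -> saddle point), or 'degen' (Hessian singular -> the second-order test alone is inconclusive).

Compute the Hessian H = grad^2 f:
  H = [[5, 2], [2, 5]]
Verify stationarity: grad f(x*) = H x* + g = (0, 0).
Eigenvalues of H: 3, 7.
Both eigenvalues > 0, so H is positive definite -> x* is a strict local min.

min


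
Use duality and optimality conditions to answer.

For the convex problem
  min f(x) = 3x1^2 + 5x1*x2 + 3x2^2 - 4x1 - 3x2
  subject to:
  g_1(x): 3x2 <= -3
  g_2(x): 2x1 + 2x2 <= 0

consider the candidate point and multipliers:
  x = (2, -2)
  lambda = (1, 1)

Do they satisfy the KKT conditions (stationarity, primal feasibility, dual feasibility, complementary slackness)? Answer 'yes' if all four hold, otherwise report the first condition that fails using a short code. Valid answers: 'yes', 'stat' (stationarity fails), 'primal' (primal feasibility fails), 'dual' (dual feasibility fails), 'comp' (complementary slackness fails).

Gradient of f: grad f(x) = Q x + c = (-2, -5)
Constraint values g_i(x) = a_i^T x - b_i:
  g_1((2, -2)) = -3
  g_2((2, -2)) = 0
Stationarity residual: grad f(x) + sum_i lambda_i a_i = (0, 0)
  -> stationarity OK
Primal feasibility (all g_i <= 0): OK
Dual feasibility (all lambda_i >= 0): OK
Complementary slackness (lambda_i * g_i(x) = 0 for all i): FAILS

Verdict: the first failing condition is complementary_slackness -> comp.

comp


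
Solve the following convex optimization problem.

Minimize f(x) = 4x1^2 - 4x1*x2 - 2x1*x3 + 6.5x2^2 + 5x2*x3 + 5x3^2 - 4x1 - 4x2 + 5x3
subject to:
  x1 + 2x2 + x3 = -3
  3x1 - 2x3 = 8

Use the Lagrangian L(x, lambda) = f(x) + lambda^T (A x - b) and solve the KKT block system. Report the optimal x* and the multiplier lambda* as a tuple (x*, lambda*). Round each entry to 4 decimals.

Form the Lagrangian:
  L(x, lambda) = (1/2) x^T Q x + c^T x + lambda^T (A x - b)
Stationarity (grad_x L = 0): Q x + c + A^T lambda = 0.
Primal feasibility: A x = b.

This gives the KKT block system:
  [ Q   A^T ] [ x     ]   [-c ]
  [ A    0  ] [ lambda ] = [ b ]

Solving the linear system:
  x*      = (0.6898, -0.3622, -2.9653)
  lambda* = (13.1473, -7.3484)
  f(x*)   = 41.0459

x* = (0.6898, -0.3622, -2.9653), lambda* = (13.1473, -7.3484)


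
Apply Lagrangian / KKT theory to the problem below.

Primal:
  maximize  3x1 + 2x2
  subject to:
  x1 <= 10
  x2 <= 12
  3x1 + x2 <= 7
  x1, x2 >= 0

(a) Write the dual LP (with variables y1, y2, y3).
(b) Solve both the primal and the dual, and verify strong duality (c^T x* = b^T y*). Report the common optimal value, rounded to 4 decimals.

The standard primal-dual pair for 'max c^T x s.t. A x <= b, x >= 0' is:
  Dual:  min b^T y  s.t.  A^T y >= c,  y >= 0.

So the dual LP is:
  minimize  10y1 + 12y2 + 7y3
  subject to:
    y1 + 3y3 >= 3
    y2 + y3 >= 2
    y1, y2, y3 >= 0

Solving the primal: x* = (0, 7).
  primal value c^T x* = 14.
Solving the dual: y* = (0, 0, 2).
  dual value b^T y* = 14.
Strong duality: c^T x* = b^T y*. Confirmed.

14


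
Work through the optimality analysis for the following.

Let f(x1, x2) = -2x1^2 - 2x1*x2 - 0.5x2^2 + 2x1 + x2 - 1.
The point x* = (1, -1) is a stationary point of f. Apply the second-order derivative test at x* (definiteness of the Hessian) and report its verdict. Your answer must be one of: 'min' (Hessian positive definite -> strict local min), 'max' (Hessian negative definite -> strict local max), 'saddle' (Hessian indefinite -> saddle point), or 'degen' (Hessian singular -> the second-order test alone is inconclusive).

Compute the Hessian H = grad^2 f:
  H = [[-4, -2], [-2, -1]]
Verify stationarity: grad f(x*) = H x* + g = (0, 0).
Eigenvalues of H: -5, 0.
H has a zero eigenvalue (singular; negative semidefinite but not definite), so H is neither positive definite, negative definite, nor indefinite. The second-order test alone is inconclusive -> degen.
(Indeed, f is constant along the null direction of H through x*, so x* is not a strict local extremum.)

degen


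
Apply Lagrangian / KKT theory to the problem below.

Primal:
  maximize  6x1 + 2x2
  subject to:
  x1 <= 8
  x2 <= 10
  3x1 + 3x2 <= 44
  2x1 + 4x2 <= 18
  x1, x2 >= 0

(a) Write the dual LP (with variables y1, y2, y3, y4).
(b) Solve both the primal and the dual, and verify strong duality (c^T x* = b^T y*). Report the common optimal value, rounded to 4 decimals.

The standard primal-dual pair for 'max c^T x s.t. A x <= b, x >= 0' is:
  Dual:  min b^T y  s.t.  A^T y >= c,  y >= 0.

So the dual LP is:
  minimize  8y1 + 10y2 + 44y3 + 18y4
  subject to:
    y1 + 3y3 + 2y4 >= 6
    y2 + 3y3 + 4y4 >= 2
    y1, y2, y3, y4 >= 0

Solving the primal: x* = (8, 0.5).
  primal value c^T x* = 49.
Solving the dual: y* = (5, 0, 0, 0.5).
  dual value b^T y* = 49.
Strong duality: c^T x* = b^T y*. Confirmed.

49


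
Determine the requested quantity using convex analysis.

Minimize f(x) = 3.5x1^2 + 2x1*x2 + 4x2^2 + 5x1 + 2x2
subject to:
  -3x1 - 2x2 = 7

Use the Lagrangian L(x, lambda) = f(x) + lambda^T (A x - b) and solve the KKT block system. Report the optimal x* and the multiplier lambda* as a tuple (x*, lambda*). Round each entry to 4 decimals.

Form the Lagrangian:
  L(x, lambda) = (1/2) x^T Q x + c^T x + lambda^T (A x - b)
Stationarity (grad_x L = 0): Q x + c + A^T lambda = 0.
Primal feasibility: A x = b.

This gives the KKT block system:
  [ Q   A^T ] [ x     ]   [-c ]
  [ A    0  ] [ lambda ] = [ b ]

Solving the linear system:
  x*      = (-1.9474, -0.5789)
  lambda* = (-3.2632)
  f(x*)   = 5.9737

x* = (-1.9474, -0.5789), lambda* = (-3.2632)


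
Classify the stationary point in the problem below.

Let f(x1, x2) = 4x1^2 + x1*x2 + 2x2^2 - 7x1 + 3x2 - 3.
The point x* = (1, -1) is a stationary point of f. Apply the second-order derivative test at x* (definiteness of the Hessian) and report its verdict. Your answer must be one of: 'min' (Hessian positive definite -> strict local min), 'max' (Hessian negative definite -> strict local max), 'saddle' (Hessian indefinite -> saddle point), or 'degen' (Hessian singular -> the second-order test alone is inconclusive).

Compute the Hessian H = grad^2 f:
  H = [[8, 1], [1, 4]]
Verify stationarity: grad f(x*) = H x* + g = (0, 0).
Eigenvalues of H: 3.7639, 8.2361.
Both eigenvalues > 0, so H is positive definite -> x* is a strict local min.

min


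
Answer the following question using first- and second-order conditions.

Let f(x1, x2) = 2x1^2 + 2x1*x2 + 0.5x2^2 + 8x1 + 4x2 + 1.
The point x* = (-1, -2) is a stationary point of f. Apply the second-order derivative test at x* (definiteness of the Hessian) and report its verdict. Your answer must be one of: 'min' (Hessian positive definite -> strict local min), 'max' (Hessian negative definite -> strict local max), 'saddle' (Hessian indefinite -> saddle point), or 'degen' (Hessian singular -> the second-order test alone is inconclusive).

Compute the Hessian H = grad^2 f:
  H = [[4, 2], [2, 1]]
Verify stationarity: grad f(x*) = H x* + g = (0, 0).
Eigenvalues of H: 0, 5.
H has a zero eigenvalue (singular; positive semidefinite but not definite), so H is neither positive definite, negative definite, nor indefinite. The second-order test alone is inconclusive -> degen.
(Indeed, f is constant along the null direction of H through x*, so x* is not a strict local extremum.)

degen


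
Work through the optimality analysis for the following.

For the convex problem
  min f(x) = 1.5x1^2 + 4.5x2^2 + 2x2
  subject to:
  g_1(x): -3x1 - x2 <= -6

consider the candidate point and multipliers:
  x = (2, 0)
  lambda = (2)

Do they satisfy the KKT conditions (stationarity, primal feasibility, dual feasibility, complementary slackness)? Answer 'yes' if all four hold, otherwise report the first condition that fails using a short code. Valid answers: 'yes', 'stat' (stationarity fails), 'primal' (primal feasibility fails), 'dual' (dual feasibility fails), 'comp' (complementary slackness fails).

Gradient of f: grad f(x) = Q x + c = (6, 2)
Constraint values g_i(x) = a_i^T x - b_i:
  g_1((2, 0)) = 0
Stationarity residual: grad f(x) + sum_i lambda_i a_i = (0, 0)
  -> stationarity OK
Primal feasibility (all g_i <= 0): OK
Dual feasibility (all lambda_i >= 0): OK
Complementary slackness (lambda_i * g_i(x) = 0 for all i): OK

Verdict: yes, KKT holds.

yes


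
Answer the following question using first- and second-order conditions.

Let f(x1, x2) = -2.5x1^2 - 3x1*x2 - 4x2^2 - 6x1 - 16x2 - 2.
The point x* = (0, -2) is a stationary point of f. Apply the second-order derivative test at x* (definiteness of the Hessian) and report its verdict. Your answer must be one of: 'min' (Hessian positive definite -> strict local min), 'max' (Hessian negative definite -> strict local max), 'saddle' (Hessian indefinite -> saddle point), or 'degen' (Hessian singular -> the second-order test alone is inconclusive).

Compute the Hessian H = grad^2 f:
  H = [[-5, -3], [-3, -8]]
Verify stationarity: grad f(x*) = H x* + g = (0, 0).
Eigenvalues of H: -9.8541, -3.1459.
Both eigenvalues < 0, so H is negative definite -> x* is a strict local max.

max


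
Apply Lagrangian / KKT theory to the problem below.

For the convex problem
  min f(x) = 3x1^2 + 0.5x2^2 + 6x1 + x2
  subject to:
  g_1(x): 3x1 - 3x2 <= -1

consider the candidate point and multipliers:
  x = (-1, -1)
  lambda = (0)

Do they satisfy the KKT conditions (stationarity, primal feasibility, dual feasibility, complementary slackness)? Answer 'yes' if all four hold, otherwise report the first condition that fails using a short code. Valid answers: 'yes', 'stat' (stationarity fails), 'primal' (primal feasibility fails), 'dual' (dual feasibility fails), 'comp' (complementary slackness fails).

Gradient of f: grad f(x) = Q x + c = (0, 0)
Constraint values g_i(x) = a_i^T x - b_i:
  g_1((-1, -1)) = 1
Stationarity residual: grad f(x) + sum_i lambda_i a_i = (0, 0)
  -> stationarity OK
Primal feasibility (all g_i <= 0): FAILS
Dual feasibility (all lambda_i >= 0): OK
Complementary slackness (lambda_i * g_i(x) = 0 for all i): OK

Verdict: the first failing condition is primal_feasibility -> primal.

primal


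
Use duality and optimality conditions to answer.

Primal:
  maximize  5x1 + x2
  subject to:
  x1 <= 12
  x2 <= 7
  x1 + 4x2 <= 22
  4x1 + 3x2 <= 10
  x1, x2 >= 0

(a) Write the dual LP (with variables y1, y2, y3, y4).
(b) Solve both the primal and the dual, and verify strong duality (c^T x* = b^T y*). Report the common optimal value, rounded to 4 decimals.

The standard primal-dual pair for 'max c^T x s.t. A x <= b, x >= 0' is:
  Dual:  min b^T y  s.t.  A^T y >= c,  y >= 0.

So the dual LP is:
  minimize  12y1 + 7y2 + 22y3 + 10y4
  subject to:
    y1 + y3 + 4y4 >= 5
    y2 + 4y3 + 3y4 >= 1
    y1, y2, y3, y4 >= 0

Solving the primal: x* = (2.5, 0).
  primal value c^T x* = 12.5.
Solving the dual: y* = (0, 0, 0, 1.25).
  dual value b^T y* = 12.5.
Strong duality: c^T x* = b^T y*. Confirmed.

12.5


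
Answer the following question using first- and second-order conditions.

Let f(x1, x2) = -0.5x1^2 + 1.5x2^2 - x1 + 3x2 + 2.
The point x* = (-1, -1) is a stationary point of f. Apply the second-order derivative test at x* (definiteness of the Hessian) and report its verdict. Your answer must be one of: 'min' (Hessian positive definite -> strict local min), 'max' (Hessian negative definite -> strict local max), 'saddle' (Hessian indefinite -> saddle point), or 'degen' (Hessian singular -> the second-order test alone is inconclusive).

Compute the Hessian H = grad^2 f:
  H = [[-1, 0], [0, 3]]
Verify stationarity: grad f(x*) = H x* + g = (0, 0).
Eigenvalues of H: -1, 3.
Eigenvalues have mixed signs, so H is indefinite -> x* is a saddle point.

saddle


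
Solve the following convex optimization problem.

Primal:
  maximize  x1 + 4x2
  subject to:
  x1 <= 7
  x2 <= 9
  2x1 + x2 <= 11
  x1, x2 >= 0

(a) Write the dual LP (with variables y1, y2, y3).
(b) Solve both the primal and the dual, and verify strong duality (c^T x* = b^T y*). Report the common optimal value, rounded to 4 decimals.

The standard primal-dual pair for 'max c^T x s.t. A x <= b, x >= 0' is:
  Dual:  min b^T y  s.t.  A^T y >= c,  y >= 0.

So the dual LP is:
  minimize  7y1 + 9y2 + 11y3
  subject to:
    y1 + 2y3 >= 1
    y2 + y3 >= 4
    y1, y2, y3 >= 0

Solving the primal: x* = (1, 9).
  primal value c^T x* = 37.
Solving the dual: y* = (0, 3.5, 0.5).
  dual value b^T y* = 37.
Strong duality: c^T x* = b^T y*. Confirmed.

37


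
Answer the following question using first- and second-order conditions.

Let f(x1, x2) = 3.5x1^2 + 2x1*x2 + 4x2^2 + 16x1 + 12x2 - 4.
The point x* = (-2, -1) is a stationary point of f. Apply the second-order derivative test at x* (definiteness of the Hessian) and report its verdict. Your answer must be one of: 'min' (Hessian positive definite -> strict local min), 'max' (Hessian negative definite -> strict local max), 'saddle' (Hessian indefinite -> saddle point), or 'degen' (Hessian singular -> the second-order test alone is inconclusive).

Compute the Hessian H = grad^2 f:
  H = [[7, 2], [2, 8]]
Verify stationarity: grad f(x*) = H x* + g = (0, 0).
Eigenvalues of H: 5.4384, 9.5616.
Both eigenvalues > 0, so H is positive definite -> x* is a strict local min.

min


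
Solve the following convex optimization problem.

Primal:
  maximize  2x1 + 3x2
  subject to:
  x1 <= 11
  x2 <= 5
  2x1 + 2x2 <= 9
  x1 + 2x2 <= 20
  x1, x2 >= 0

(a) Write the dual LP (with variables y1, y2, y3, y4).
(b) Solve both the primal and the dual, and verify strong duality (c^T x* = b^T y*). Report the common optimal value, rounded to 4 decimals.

The standard primal-dual pair for 'max c^T x s.t. A x <= b, x >= 0' is:
  Dual:  min b^T y  s.t.  A^T y >= c,  y >= 0.

So the dual LP is:
  minimize  11y1 + 5y2 + 9y3 + 20y4
  subject to:
    y1 + 2y3 + y4 >= 2
    y2 + 2y3 + 2y4 >= 3
    y1, y2, y3, y4 >= 0

Solving the primal: x* = (0, 4.5).
  primal value c^T x* = 13.5.
Solving the dual: y* = (0, 0, 1.5, 0).
  dual value b^T y* = 13.5.
Strong duality: c^T x* = b^T y*. Confirmed.

13.5


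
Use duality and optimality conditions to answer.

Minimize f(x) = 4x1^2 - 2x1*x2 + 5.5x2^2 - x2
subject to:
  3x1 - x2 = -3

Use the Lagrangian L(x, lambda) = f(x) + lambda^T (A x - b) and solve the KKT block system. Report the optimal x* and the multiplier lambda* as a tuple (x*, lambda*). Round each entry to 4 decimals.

Form the Lagrangian:
  L(x, lambda) = (1/2) x^T Q x + c^T x + lambda^T (A x - b)
Stationarity (grad_x L = 0): Q x + c + A^T lambda = 0.
Primal feasibility: A x = b.

This gives the KKT block system:
  [ Q   A^T ] [ x     ]   [-c ]
  [ A    0  ] [ lambda ] = [ b ]

Solving the linear system:
  x*      = (-0.9474, 0.1579)
  lambda* = (2.6316)
  f(x*)   = 3.8684

x* = (-0.9474, 0.1579), lambda* = (2.6316)


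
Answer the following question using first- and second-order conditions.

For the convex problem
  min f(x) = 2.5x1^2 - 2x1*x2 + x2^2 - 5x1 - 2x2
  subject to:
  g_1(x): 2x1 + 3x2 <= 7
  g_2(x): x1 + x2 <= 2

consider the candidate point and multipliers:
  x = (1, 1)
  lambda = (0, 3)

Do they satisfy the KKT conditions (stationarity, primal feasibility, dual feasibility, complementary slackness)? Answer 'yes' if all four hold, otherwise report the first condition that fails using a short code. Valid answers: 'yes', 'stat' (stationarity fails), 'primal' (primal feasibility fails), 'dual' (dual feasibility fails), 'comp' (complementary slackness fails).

Gradient of f: grad f(x) = Q x + c = (-2, -2)
Constraint values g_i(x) = a_i^T x - b_i:
  g_1((1, 1)) = -2
  g_2((1, 1)) = 0
Stationarity residual: grad f(x) + sum_i lambda_i a_i = (1, 1)
  -> stationarity FAILS
Primal feasibility (all g_i <= 0): OK
Dual feasibility (all lambda_i >= 0): OK
Complementary slackness (lambda_i * g_i(x) = 0 for all i): OK

Verdict: the first failing condition is stationarity -> stat.

stat


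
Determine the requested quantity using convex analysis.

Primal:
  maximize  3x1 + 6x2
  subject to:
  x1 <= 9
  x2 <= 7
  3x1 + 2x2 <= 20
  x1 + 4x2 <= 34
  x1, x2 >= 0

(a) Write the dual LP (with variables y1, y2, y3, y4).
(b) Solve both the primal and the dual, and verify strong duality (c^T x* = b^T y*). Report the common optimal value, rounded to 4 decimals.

The standard primal-dual pair for 'max c^T x s.t. A x <= b, x >= 0' is:
  Dual:  min b^T y  s.t.  A^T y >= c,  y >= 0.

So the dual LP is:
  minimize  9y1 + 7y2 + 20y3 + 34y4
  subject to:
    y1 + 3y3 + y4 >= 3
    y2 + 2y3 + 4y4 >= 6
    y1, y2, y3, y4 >= 0

Solving the primal: x* = (2, 7).
  primal value c^T x* = 48.
Solving the dual: y* = (0, 4, 1, 0).
  dual value b^T y* = 48.
Strong duality: c^T x* = b^T y*. Confirmed.

48


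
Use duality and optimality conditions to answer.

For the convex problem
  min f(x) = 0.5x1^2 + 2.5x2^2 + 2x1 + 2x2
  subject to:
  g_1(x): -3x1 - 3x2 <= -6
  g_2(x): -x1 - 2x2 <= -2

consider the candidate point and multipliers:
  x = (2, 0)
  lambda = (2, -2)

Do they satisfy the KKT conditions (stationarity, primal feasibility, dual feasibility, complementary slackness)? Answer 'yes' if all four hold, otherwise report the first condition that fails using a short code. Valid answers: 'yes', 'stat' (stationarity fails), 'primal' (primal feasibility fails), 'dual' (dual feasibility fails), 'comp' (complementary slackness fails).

Gradient of f: grad f(x) = Q x + c = (4, 2)
Constraint values g_i(x) = a_i^T x - b_i:
  g_1((2, 0)) = 0
  g_2((2, 0)) = 0
Stationarity residual: grad f(x) + sum_i lambda_i a_i = (0, 0)
  -> stationarity OK
Primal feasibility (all g_i <= 0): OK
Dual feasibility (all lambda_i >= 0): FAILS
Complementary slackness (lambda_i * g_i(x) = 0 for all i): OK

Verdict: the first failing condition is dual_feasibility -> dual.

dual


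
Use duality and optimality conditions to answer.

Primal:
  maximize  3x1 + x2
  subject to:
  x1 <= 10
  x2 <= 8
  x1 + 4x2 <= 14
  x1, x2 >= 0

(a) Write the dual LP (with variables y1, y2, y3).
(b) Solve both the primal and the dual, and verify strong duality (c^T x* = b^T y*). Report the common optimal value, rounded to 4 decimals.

The standard primal-dual pair for 'max c^T x s.t. A x <= b, x >= 0' is:
  Dual:  min b^T y  s.t.  A^T y >= c,  y >= 0.

So the dual LP is:
  minimize  10y1 + 8y2 + 14y3
  subject to:
    y1 + y3 >= 3
    y2 + 4y3 >= 1
    y1, y2, y3 >= 0

Solving the primal: x* = (10, 1).
  primal value c^T x* = 31.
Solving the dual: y* = (2.75, 0, 0.25).
  dual value b^T y* = 31.
Strong duality: c^T x* = b^T y*. Confirmed.

31


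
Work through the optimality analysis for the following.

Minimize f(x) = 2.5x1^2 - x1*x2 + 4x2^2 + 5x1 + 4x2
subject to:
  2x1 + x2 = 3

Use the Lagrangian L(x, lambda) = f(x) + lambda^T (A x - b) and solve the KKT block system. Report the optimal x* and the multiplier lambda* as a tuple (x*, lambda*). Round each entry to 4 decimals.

Form the Lagrangian:
  L(x, lambda) = (1/2) x^T Q x + c^T x + lambda^T (A x - b)
Stationarity (grad_x L = 0): Q x + c + A^T lambda = 0.
Primal feasibility: A x = b.

This gives the KKT block system:
  [ Q   A^T ] [ x     ]   [-c ]
  [ A    0  ] [ lambda ] = [ b ]

Solving the linear system:
  x*      = (1.3171, 0.3659)
  lambda* = (-5.6098)
  f(x*)   = 12.439

x* = (1.3171, 0.3659), lambda* = (-5.6098)


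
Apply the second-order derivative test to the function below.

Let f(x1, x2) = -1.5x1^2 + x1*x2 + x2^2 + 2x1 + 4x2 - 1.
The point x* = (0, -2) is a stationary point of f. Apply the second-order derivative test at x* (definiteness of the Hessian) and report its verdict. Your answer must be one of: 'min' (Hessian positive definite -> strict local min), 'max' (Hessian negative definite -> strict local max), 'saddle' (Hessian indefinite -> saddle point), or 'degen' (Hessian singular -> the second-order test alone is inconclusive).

Compute the Hessian H = grad^2 f:
  H = [[-3, 1], [1, 2]]
Verify stationarity: grad f(x*) = H x* + g = (0, 0).
Eigenvalues of H: -3.1926, 2.1926.
Eigenvalues have mixed signs, so H is indefinite -> x* is a saddle point.

saddle


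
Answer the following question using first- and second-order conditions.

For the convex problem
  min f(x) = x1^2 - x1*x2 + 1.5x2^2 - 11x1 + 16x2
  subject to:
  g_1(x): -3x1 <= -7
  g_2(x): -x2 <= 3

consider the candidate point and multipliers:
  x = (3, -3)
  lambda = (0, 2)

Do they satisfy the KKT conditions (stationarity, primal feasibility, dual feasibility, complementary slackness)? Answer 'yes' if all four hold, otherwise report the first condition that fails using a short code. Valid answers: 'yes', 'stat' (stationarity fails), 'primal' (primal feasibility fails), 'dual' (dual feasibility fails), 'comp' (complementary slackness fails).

Gradient of f: grad f(x) = Q x + c = (-2, 4)
Constraint values g_i(x) = a_i^T x - b_i:
  g_1((3, -3)) = -2
  g_2((3, -3)) = 0
Stationarity residual: grad f(x) + sum_i lambda_i a_i = (-2, 2)
  -> stationarity FAILS
Primal feasibility (all g_i <= 0): OK
Dual feasibility (all lambda_i >= 0): OK
Complementary slackness (lambda_i * g_i(x) = 0 for all i): OK

Verdict: the first failing condition is stationarity -> stat.

stat


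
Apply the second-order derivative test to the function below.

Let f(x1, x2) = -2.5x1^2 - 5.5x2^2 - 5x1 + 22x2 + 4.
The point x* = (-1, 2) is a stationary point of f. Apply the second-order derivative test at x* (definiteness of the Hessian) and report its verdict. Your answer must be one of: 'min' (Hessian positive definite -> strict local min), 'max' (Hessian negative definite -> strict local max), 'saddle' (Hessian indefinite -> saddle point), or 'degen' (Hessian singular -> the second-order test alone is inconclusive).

Compute the Hessian H = grad^2 f:
  H = [[-5, 0], [0, -11]]
Verify stationarity: grad f(x*) = H x* + g = (0, 0).
Eigenvalues of H: -11, -5.
Both eigenvalues < 0, so H is negative definite -> x* is a strict local max.

max


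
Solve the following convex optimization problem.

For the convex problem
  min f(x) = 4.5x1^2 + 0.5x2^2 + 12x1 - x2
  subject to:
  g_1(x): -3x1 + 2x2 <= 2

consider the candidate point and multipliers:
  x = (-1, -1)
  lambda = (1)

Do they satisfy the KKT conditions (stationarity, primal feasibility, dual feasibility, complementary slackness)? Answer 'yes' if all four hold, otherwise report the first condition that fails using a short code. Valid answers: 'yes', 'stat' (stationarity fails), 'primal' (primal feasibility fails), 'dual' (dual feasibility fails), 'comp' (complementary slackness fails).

Gradient of f: grad f(x) = Q x + c = (3, -2)
Constraint values g_i(x) = a_i^T x - b_i:
  g_1((-1, -1)) = -1
Stationarity residual: grad f(x) + sum_i lambda_i a_i = (0, 0)
  -> stationarity OK
Primal feasibility (all g_i <= 0): OK
Dual feasibility (all lambda_i >= 0): OK
Complementary slackness (lambda_i * g_i(x) = 0 for all i): FAILS

Verdict: the first failing condition is complementary_slackness -> comp.

comp


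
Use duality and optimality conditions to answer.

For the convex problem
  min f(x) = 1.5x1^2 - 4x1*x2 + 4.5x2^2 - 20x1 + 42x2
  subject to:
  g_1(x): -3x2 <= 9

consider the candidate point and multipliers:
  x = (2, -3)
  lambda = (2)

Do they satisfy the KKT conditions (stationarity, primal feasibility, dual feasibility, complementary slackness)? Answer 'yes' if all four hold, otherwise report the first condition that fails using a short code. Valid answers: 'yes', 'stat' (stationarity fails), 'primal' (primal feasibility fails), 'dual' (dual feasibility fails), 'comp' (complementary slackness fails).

Gradient of f: grad f(x) = Q x + c = (-2, 7)
Constraint values g_i(x) = a_i^T x - b_i:
  g_1((2, -3)) = 0
Stationarity residual: grad f(x) + sum_i lambda_i a_i = (-2, 1)
  -> stationarity FAILS
Primal feasibility (all g_i <= 0): OK
Dual feasibility (all lambda_i >= 0): OK
Complementary slackness (lambda_i * g_i(x) = 0 for all i): OK

Verdict: the first failing condition is stationarity -> stat.

stat


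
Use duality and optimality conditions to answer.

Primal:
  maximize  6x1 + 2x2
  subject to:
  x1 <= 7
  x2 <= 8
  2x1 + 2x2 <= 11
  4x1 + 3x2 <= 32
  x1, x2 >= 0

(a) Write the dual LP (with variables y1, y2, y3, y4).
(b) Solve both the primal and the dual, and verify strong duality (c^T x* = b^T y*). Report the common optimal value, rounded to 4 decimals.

The standard primal-dual pair for 'max c^T x s.t. A x <= b, x >= 0' is:
  Dual:  min b^T y  s.t.  A^T y >= c,  y >= 0.

So the dual LP is:
  minimize  7y1 + 8y2 + 11y3 + 32y4
  subject to:
    y1 + 2y3 + 4y4 >= 6
    y2 + 2y3 + 3y4 >= 2
    y1, y2, y3, y4 >= 0

Solving the primal: x* = (5.5, 0).
  primal value c^T x* = 33.
Solving the dual: y* = (0, 0, 3, 0).
  dual value b^T y* = 33.
Strong duality: c^T x* = b^T y*. Confirmed.

33


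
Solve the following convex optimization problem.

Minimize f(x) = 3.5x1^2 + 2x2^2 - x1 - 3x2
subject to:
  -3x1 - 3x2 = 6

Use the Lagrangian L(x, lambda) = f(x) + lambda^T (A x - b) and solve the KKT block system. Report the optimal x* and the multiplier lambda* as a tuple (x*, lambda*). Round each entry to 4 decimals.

Form the Lagrangian:
  L(x, lambda) = (1/2) x^T Q x + c^T x + lambda^T (A x - b)
Stationarity (grad_x L = 0): Q x + c + A^T lambda = 0.
Primal feasibility: A x = b.

This gives the KKT block system:
  [ Q   A^T ] [ x     ]   [-c ]
  [ A    0  ] [ lambda ] = [ b ]

Solving the linear system:
  x*      = (-0.9091, -1.0909)
  lambda* = (-2.4545)
  f(x*)   = 9.4545

x* = (-0.9091, -1.0909), lambda* = (-2.4545)


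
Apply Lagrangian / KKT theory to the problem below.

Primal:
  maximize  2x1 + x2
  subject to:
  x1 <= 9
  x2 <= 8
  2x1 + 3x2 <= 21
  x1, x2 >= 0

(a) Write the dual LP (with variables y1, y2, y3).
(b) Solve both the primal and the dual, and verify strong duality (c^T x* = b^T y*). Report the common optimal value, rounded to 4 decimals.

The standard primal-dual pair for 'max c^T x s.t. A x <= b, x >= 0' is:
  Dual:  min b^T y  s.t.  A^T y >= c,  y >= 0.

So the dual LP is:
  minimize  9y1 + 8y2 + 21y3
  subject to:
    y1 + 2y3 >= 2
    y2 + 3y3 >= 1
    y1, y2, y3 >= 0

Solving the primal: x* = (9, 1).
  primal value c^T x* = 19.
Solving the dual: y* = (1.3333, 0, 0.3333).
  dual value b^T y* = 19.
Strong duality: c^T x* = b^T y*. Confirmed.

19


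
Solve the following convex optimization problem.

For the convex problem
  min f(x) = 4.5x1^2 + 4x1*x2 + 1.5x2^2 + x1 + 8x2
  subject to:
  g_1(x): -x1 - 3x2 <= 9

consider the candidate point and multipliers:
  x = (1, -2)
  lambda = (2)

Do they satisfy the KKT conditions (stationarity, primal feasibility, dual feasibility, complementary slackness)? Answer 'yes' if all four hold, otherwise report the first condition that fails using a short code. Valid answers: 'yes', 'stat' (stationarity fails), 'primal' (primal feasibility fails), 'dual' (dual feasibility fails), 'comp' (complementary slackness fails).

Gradient of f: grad f(x) = Q x + c = (2, 6)
Constraint values g_i(x) = a_i^T x - b_i:
  g_1((1, -2)) = -4
Stationarity residual: grad f(x) + sum_i lambda_i a_i = (0, 0)
  -> stationarity OK
Primal feasibility (all g_i <= 0): OK
Dual feasibility (all lambda_i >= 0): OK
Complementary slackness (lambda_i * g_i(x) = 0 for all i): FAILS

Verdict: the first failing condition is complementary_slackness -> comp.

comp


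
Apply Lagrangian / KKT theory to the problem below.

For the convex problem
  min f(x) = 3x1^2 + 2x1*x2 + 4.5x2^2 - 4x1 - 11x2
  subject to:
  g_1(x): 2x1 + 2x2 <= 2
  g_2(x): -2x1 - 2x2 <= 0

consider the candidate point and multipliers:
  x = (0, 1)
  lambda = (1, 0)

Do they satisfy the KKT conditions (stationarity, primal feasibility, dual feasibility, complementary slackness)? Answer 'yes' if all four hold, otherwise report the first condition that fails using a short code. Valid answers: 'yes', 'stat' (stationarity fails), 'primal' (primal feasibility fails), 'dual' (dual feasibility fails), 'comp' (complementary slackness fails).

Gradient of f: grad f(x) = Q x + c = (-2, -2)
Constraint values g_i(x) = a_i^T x - b_i:
  g_1((0, 1)) = 0
  g_2((0, 1)) = -2
Stationarity residual: grad f(x) + sum_i lambda_i a_i = (0, 0)
  -> stationarity OK
Primal feasibility (all g_i <= 0): OK
Dual feasibility (all lambda_i >= 0): OK
Complementary slackness (lambda_i * g_i(x) = 0 for all i): OK

Verdict: yes, KKT holds.

yes


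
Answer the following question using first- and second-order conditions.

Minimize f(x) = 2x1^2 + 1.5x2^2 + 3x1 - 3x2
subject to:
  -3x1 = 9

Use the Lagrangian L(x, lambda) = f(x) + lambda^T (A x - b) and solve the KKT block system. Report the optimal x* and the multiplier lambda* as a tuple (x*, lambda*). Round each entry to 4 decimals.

Form the Lagrangian:
  L(x, lambda) = (1/2) x^T Q x + c^T x + lambda^T (A x - b)
Stationarity (grad_x L = 0): Q x + c + A^T lambda = 0.
Primal feasibility: A x = b.

This gives the KKT block system:
  [ Q   A^T ] [ x     ]   [-c ]
  [ A    0  ] [ lambda ] = [ b ]

Solving the linear system:
  x*      = (-3, 1)
  lambda* = (-3)
  f(x*)   = 7.5

x* = (-3, 1), lambda* = (-3)


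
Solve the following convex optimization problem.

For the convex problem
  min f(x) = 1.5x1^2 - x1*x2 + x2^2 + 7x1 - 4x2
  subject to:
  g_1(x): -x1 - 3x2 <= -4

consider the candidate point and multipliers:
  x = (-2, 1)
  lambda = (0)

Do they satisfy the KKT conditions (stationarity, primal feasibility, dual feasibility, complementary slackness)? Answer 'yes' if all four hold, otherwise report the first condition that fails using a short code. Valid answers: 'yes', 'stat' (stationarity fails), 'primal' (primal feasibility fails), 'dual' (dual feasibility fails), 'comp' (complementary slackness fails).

Gradient of f: grad f(x) = Q x + c = (0, 0)
Constraint values g_i(x) = a_i^T x - b_i:
  g_1((-2, 1)) = 3
Stationarity residual: grad f(x) + sum_i lambda_i a_i = (0, 0)
  -> stationarity OK
Primal feasibility (all g_i <= 0): FAILS
Dual feasibility (all lambda_i >= 0): OK
Complementary slackness (lambda_i * g_i(x) = 0 for all i): OK

Verdict: the first failing condition is primal_feasibility -> primal.

primal


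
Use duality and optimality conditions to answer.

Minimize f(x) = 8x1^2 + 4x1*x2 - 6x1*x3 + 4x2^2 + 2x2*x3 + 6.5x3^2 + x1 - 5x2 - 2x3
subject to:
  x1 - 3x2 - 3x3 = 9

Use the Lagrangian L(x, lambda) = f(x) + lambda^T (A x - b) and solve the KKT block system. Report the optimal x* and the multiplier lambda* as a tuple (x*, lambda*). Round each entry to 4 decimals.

Form the Lagrangian:
  L(x, lambda) = (1/2) x^T Q x + c^T x + lambda^T (A x - b)
Stationarity (grad_x L = 0): Q x + c + A^T lambda = 0.
Primal feasibility: A x = b.

This gives the KKT block system:
  [ Q   A^T ] [ x     ]   [-c ]
  [ A    0  ] [ lambda ] = [ b ]

Solving the linear system:
  x*      = (0.5271, -1.9611, -0.8632)
  lambda* = (-6.7689)
  f(x*)   = 36.4894

x* = (0.5271, -1.9611, -0.8632), lambda* = (-6.7689)


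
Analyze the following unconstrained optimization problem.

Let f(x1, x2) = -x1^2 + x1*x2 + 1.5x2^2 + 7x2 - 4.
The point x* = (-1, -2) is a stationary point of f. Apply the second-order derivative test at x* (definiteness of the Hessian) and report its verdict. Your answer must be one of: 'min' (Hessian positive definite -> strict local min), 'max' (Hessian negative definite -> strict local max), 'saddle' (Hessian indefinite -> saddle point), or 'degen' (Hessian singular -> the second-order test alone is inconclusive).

Compute the Hessian H = grad^2 f:
  H = [[-2, 1], [1, 3]]
Verify stationarity: grad f(x*) = H x* + g = (0, 0).
Eigenvalues of H: -2.1926, 3.1926.
Eigenvalues have mixed signs, so H is indefinite -> x* is a saddle point.

saddle


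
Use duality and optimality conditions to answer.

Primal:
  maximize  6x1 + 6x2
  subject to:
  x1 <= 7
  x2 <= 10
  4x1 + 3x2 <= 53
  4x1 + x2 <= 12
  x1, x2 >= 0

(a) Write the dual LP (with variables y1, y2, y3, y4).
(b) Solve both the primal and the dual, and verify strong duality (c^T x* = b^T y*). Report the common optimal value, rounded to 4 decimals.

The standard primal-dual pair for 'max c^T x s.t. A x <= b, x >= 0' is:
  Dual:  min b^T y  s.t.  A^T y >= c,  y >= 0.

So the dual LP is:
  minimize  7y1 + 10y2 + 53y3 + 12y4
  subject to:
    y1 + 4y3 + 4y4 >= 6
    y2 + 3y3 + y4 >= 6
    y1, y2, y3, y4 >= 0

Solving the primal: x* = (0.5, 10).
  primal value c^T x* = 63.
Solving the dual: y* = (0, 4.5, 0, 1.5).
  dual value b^T y* = 63.
Strong duality: c^T x* = b^T y*. Confirmed.

63


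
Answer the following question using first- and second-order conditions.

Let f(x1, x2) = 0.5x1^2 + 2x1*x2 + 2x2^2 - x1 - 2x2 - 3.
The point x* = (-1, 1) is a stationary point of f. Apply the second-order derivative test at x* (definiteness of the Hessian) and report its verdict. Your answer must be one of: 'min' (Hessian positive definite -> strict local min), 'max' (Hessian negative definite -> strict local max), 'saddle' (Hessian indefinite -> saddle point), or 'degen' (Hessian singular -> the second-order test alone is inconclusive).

Compute the Hessian H = grad^2 f:
  H = [[1, 2], [2, 4]]
Verify stationarity: grad f(x*) = H x* + g = (0, 0).
Eigenvalues of H: 0, 5.
H has a zero eigenvalue (singular; positive semidefinite but not definite), so H is neither positive definite, negative definite, nor indefinite. The second-order test alone is inconclusive -> degen.
(Indeed, f is constant along the null direction of H through x*, so x* is not a strict local extremum.)

degen


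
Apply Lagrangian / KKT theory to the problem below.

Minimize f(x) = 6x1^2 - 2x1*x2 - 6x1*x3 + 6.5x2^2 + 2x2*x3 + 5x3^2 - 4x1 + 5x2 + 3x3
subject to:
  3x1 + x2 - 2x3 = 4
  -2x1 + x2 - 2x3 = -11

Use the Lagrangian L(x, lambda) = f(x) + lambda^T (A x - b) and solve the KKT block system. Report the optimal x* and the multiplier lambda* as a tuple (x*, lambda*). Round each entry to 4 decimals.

Form the Lagrangian:
  L(x, lambda) = (1/2) x^T Q x + c^T x + lambda^T (A x - b)
Stationarity (grad_x L = 0): Q x + c + A^T lambda = 0.
Primal feasibility: A x = b.

This gives the KKT block system:
  [ Q   A^T ] [ x     ]   [-c ]
  [ A    0  ] [ lambda ] = [ b ]

Solving the linear system:
  x*      = (3, -0.5143, 2.2429)
  lambda* = (-2.6343, 5.8343)
  f(x*)   = 33.4357

x* = (3, -0.5143, 2.2429), lambda* = (-2.6343, 5.8343)


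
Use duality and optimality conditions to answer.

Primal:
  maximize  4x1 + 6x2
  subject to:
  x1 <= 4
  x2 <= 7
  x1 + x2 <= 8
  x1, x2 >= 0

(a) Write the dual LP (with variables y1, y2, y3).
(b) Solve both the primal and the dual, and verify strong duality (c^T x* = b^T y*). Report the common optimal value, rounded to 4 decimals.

The standard primal-dual pair for 'max c^T x s.t. A x <= b, x >= 0' is:
  Dual:  min b^T y  s.t.  A^T y >= c,  y >= 0.

So the dual LP is:
  minimize  4y1 + 7y2 + 8y3
  subject to:
    y1 + y3 >= 4
    y2 + y3 >= 6
    y1, y2, y3 >= 0

Solving the primal: x* = (1, 7).
  primal value c^T x* = 46.
Solving the dual: y* = (0, 2, 4).
  dual value b^T y* = 46.
Strong duality: c^T x* = b^T y*. Confirmed.

46
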